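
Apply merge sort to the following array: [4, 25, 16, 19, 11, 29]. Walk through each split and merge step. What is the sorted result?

Merge sort trace:

Split: [4, 25, 16, 19, 11, 29] -> [4, 25, 16] and [19, 11, 29]
  Split: [4, 25, 16] -> [4] and [25, 16]
    Split: [25, 16] -> [25] and [16]
    Merge: [25] + [16] -> [16, 25]
  Merge: [4] + [16, 25] -> [4, 16, 25]
  Split: [19, 11, 29] -> [19] and [11, 29]
    Split: [11, 29] -> [11] and [29]
    Merge: [11] + [29] -> [11, 29]
  Merge: [19] + [11, 29] -> [11, 19, 29]
Merge: [4, 16, 25] + [11, 19, 29] -> [4, 11, 16, 19, 25, 29]

Final sorted array: [4, 11, 16, 19, 25, 29]

The merge sort proceeds by recursively splitting the array and merging sorted halves.
After all merges, the sorted array is [4, 11, 16, 19, 25, 29].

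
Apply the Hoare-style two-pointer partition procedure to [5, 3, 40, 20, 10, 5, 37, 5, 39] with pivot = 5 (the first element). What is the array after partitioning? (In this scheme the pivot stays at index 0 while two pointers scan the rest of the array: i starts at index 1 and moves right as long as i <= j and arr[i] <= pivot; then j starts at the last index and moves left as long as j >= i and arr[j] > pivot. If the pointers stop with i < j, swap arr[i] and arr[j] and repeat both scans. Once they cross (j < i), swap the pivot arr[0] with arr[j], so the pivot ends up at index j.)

Hoare-style two-pointer partition with pivot = 5:

Initial array: [5, 3, 40, 20, 10, 5, 37, 5, 39]

Pointers start at i = 1, j = 8.
i stops at index 2 (arr[2]=40 > 5), j stops at index 7 (arr[7]=5 <= 5): swap arr[2] and arr[7], array becomes [5, 3, 5, 20, 10, 5, 37, 40, 39]
i stops at index 3 (arr[3]=20 > 5), j stops at index 5 (arr[5]=5 <= 5): swap arr[3] and arr[5], array becomes [5, 3, 5, 5, 10, 20, 37, 40, 39]
i ends at 4, j ends at 3: the pointers have crossed (j < i), so scanning stops.

Swap pivot arr[0] with arr[3] to place pivot at position 3: [5, 3, 5, 5, 10, 20, 37, 40, 39]
Pivot position: 3

After partitioning with pivot 5, the array becomes [5, 3, 5, 5, 10, 20, 37, 40, 39]. The pivot is placed at index 3. All elements to the left of the pivot are <= 5, and all elements to the right are > 5.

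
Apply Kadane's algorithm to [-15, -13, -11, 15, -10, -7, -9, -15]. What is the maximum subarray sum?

Using Kadane's algorithm on [-15, -13, -11, 15, -10, -7, -9, -15]:

Scanning through the array:
Position 1 (value -13): max_ending_here = -13, max_so_far = -13
Position 2 (value -11): max_ending_here = -11, max_so_far = -11
Position 3 (value 15): max_ending_here = 15, max_so_far = 15
Position 4 (value -10): max_ending_here = 5, max_so_far = 15
Position 5 (value -7): max_ending_here = -2, max_so_far = 15
Position 6 (value -9): max_ending_here = -9, max_so_far = 15
Position 7 (value -15): max_ending_here = -15, max_so_far = 15

Maximum subarray: [15]
Maximum sum: 15

The maximum subarray is [15] with sum 15. This subarray runs from index 3 to index 3.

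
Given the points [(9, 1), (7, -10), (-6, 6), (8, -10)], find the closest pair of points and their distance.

Computing all pairwise distances among 4 points:

d((9, 1), (7, -10)) = 11.1803
d((9, 1), (-6, 6)) = 15.8114
d((9, 1), (8, -10)) = 11.0454
d((7, -10), (-6, 6)) = 20.6155
d((7, -10), (8, -10)) = 1.0 <-- minimum
d((-6, 6), (8, -10)) = 21.2603

Closest pair: (7, -10) and (8, -10) with distance 1.0

The closest pair is (7, -10) and (8, -10) with Euclidean distance 1.0. For 4 points, brute-force pairwise comparison is shown above. For large n, the divide-and-conquer algorithm (sort by x, recurse on halves, check the dividing strip) achieves O(n log n).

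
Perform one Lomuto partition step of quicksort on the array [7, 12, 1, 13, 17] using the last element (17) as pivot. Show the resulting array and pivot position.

Lomuto partition with pivot = 17:

Initial array: [7, 12, 1, 13, 17]

arr[0]=7 <= 17: swap with position 0, array becomes [7, 12, 1, 13, 17]
arr[1]=12 <= 17: swap with position 1, array becomes [7, 12, 1, 13, 17]
arr[2]=1 <= 17: swap with position 2, array becomes [7, 12, 1, 13, 17]
arr[3]=13 <= 17: swap with position 3, array becomes [7, 12, 1, 13, 17]

Place pivot at position 4: [7, 12, 1, 13, 17]
Pivot position: 4

After partitioning with pivot 17, the array becomes [7, 12, 1, 13, 17]. The pivot is placed at index 4. All elements to the left of the pivot are <= 17, and all elements to the right are > 17.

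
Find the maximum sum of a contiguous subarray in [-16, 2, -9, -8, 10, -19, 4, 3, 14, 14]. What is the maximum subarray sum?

Using Kadane's algorithm on [-16, 2, -9, -8, 10, -19, 4, 3, 14, 14]:

Scanning through the array:
Position 1 (value 2): max_ending_here = 2, max_so_far = 2
Position 2 (value -9): max_ending_here = -7, max_so_far = 2
Position 3 (value -8): max_ending_here = -8, max_so_far = 2
Position 4 (value 10): max_ending_here = 10, max_so_far = 10
Position 5 (value -19): max_ending_here = -9, max_so_far = 10
Position 6 (value 4): max_ending_here = 4, max_so_far = 10
Position 7 (value 3): max_ending_here = 7, max_so_far = 10
Position 8 (value 14): max_ending_here = 21, max_so_far = 21
Position 9 (value 14): max_ending_here = 35, max_so_far = 35

Maximum subarray: [4, 3, 14, 14]
Maximum sum: 35

The maximum subarray is [4, 3, 14, 14] with sum 35. This subarray runs from index 6 to index 9.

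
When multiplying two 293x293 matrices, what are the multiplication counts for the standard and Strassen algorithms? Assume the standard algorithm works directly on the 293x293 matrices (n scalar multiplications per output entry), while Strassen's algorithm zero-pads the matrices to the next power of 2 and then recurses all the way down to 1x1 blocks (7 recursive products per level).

Matrix multiplication for 293x293 matrices:

Strassen's algorithm requires power-of-2 dimensions. Pad 293x293 to 512x512 (next power of 2).

Standard algorithm: 293^3 = 25153757 multiplications
Strassen's algorithm: 7^(log2(512)) = 7^9 = 40353607 multiplications
Difference: 25153757 - 40353607 = -15199850 (Strassen uses MORE here due to padding overhead — for small or just-over-power-of-2 n, padding can outweigh the per-level savings)

Standard: 25153757 multiplications (293^3). Strassen: 40353607 multiplications (7^9, after padding to 512x512). Strassen reduces 8 recursive multiplications to 7 at each level.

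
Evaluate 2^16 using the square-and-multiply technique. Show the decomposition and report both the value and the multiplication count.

Computing 2^16 by squaring (build up from 2^1; each line after the first costs one multiplication):

2^1 = 2
2^2 = (2^1)^2 = 2^2 = 4
2^4 = (2^2)^2 = 4^2 = 16
2^8 = (2^4)^2 = 16^2 = 256
2^16 = (2^8)^2 = 256^2 = 65536

Result: 65536
Multiplications needed: 4 (4 lines after 2^1)

2^16 = 65536. Using exponentiation by squaring, this requires 4 multiplications. The key idea: if the exponent is even, square the half-power; if odd, multiply by the base once.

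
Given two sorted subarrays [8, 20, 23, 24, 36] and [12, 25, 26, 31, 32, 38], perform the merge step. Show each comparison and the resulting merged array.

Merging process:

Compare 8 vs 12: take 8 from left. Merged: [8]
Compare 20 vs 12: take 12 from right. Merged: [8, 12]
Compare 20 vs 25: take 20 from left. Merged: [8, 12, 20]
Compare 23 vs 25: take 23 from left. Merged: [8, 12, 20, 23]
Compare 24 vs 25: take 24 from left. Merged: [8, 12, 20, 23, 24]
Compare 36 vs 25: take 25 from right. Merged: [8, 12, 20, 23, 24, 25]
Compare 36 vs 26: take 26 from right. Merged: [8, 12, 20, 23, 24, 25, 26]
Compare 36 vs 31: take 31 from right. Merged: [8, 12, 20, 23, 24, 25, 26, 31]
Compare 36 vs 32: take 32 from right. Merged: [8, 12, 20, 23, 24, 25, 26, 31, 32]
Compare 36 vs 38: take 36 from left. Merged: [8, 12, 20, 23, 24, 25, 26, 31, 32, 36]
Append remaining from right: [38]. Merged: [8, 12, 20, 23, 24, 25, 26, 31, 32, 36, 38]

Final merged array: [8, 12, 20, 23, 24, 25, 26, 31, 32, 36, 38]
Total comparisons: 10

The merged array is [8, 12, 20, 23, 24, 25, 26, 31, 32, 36, 38], requiring 10 comparisons. The merge step runs in O(n) time where n is the total number of elements.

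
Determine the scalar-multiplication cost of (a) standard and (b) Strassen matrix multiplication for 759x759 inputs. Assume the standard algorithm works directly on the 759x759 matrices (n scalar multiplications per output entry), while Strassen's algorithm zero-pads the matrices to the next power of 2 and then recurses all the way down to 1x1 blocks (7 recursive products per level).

Matrix multiplication for 759x759 matrices:

Strassen's algorithm requires power-of-2 dimensions. Pad 759x759 to 1024x1024 (next power of 2).

Standard algorithm: 759^3 = 437245479 multiplications
Strassen's algorithm: 7^(log2(1024)) = 7^10 = 282475249 multiplications
Savings: 437245479 - 282475249 = 154770230 multiplications

Standard: 437245479 multiplications (759^3). Strassen: 282475249 multiplications (7^10, after padding to 1024x1024). Strassen reduces 8 recursive multiplications to 7 at each level.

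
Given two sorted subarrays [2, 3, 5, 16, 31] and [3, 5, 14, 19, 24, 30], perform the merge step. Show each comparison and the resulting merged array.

Merging process:

Compare 2 vs 3: take 2 from left. Merged: [2]
Compare 3 vs 3: take 3 from left. Merged: [2, 3]
Compare 5 vs 3: take 3 from right. Merged: [2, 3, 3]
Compare 5 vs 5: take 5 from left. Merged: [2, 3, 3, 5]
Compare 16 vs 5: take 5 from right. Merged: [2, 3, 3, 5, 5]
Compare 16 vs 14: take 14 from right. Merged: [2, 3, 3, 5, 5, 14]
Compare 16 vs 19: take 16 from left. Merged: [2, 3, 3, 5, 5, 14, 16]
Compare 31 vs 19: take 19 from right. Merged: [2, 3, 3, 5, 5, 14, 16, 19]
Compare 31 vs 24: take 24 from right. Merged: [2, 3, 3, 5, 5, 14, 16, 19, 24]
Compare 31 vs 30: take 30 from right. Merged: [2, 3, 3, 5, 5, 14, 16, 19, 24, 30]
Append remaining from left: [31]. Merged: [2, 3, 3, 5, 5, 14, 16, 19, 24, 30, 31]

Final merged array: [2, 3, 3, 5, 5, 14, 16, 19, 24, 30, 31]
Total comparisons: 10

The merged array is [2, 3, 3, 5, 5, 14, 16, 19, 24, 30, 31], requiring 10 comparisons. The merge step runs in O(n) time where n is the total number of elements.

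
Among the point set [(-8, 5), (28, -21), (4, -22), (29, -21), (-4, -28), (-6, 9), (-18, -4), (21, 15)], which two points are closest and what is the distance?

Computing all pairwise distances among 8 points:

d((-8, 5), (28, -21)) = 44.4072
d((-8, 5), (4, -22)) = 29.5466
d((-8, 5), (29, -21)) = 45.2217
d((-8, 5), (-4, -28)) = 33.2415
d((-8, 5), (-6, 9)) = 4.4721
d((-8, 5), (-18, -4)) = 13.4536
d((-8, 5), (21, 15)) = 30.6757
d((28, -21), (4, -22)) = 24.0208
d((28, -21), (29, -21)) = 1.0 <-- minimum
d((28, -21), (-4, -28)) = 32.7567
d((28, -21), (-6, 9)) = 45.3431
d((28, -21), (-18, -4)) = 49.0408
d((28, -21), (21, 15)) = 36.6742
d((4, -22), (29, -21)) = 25.02
d((4, -22), (-4, -28)) = 10.0
d((4, -22), (-6, 9)) = 32.573
d((4, -22), (-18, -4)) = 28.4253
d((4, -22), (21, 15)) = 40.7185
d((29, -21), (-4, -28)) = 33.7343
d((29, -21), (-6, 9)) = 46.0977
d((29, -21), (-18, -4)) = 49.98
d((29, -21), (21, 15)) = 36.8782
d((-4, -28), (-6, 9)) = 37.054
d((-4, -28), (-18, -4)) = 27.7849
d((-4, -28), (21, 15)) = 49.7393
d((-6, 9), (-18, -4)) = 17.6918
d((-6, 9), (21, 15)) = 27.6586
d((-18, -4), (21, 15)) = 43.382

Closest pair: (28, -21) and (29, -21) with distance 1.0

The closest pair is (28, -21) and (29, -21) with Euclidean distance 1.0. For 8 points, brute-force pairwise comparison is shown above. For large n, the divide-and-conquer algorithm (sort by x, recurse on halves, check the dividing strip) achieves O(n log n).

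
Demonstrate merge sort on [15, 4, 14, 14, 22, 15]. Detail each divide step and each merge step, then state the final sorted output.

Merge sort trace:

Split: [15, 4, 14, 14, 22, 15] -> [15, 4, 14] and [14, 22, 15]
  Split: [15, 4, 14] -> [15] and [4, 14]
    Split: [4, 14] -> [4] and [14]
    Merge: [4] + [14] -> [4, 14]
  Merge: [15] + [4, 14] -> [4, 14, 15]
  Split: [14, 22, 15] -> [14] and [22, 15]
    Split: [22, 15] -> [22] and [15]
    Merge: [22] + [15] -> [15, 22]
  Merge: [14] + [15, 22] -> [14, 15, 22]
Merge: [4, 14, 15] + [14, 15, 22] -> [4, 14, 14, 15, 15, 22]

Final sorted array: [4, 14, 14, 15, 15, 22]

The merge sort proceeds by recursively splitting the array and merging sorted halves.
After all merges, the sorted array is [4, 14, 14, 15, 15, 22].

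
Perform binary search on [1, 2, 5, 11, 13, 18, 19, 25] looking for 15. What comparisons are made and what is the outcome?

Binary search for 15 in [1, 2, 5, 11, 13, 18, 19, 25]:

lo=0, hi=7, mid=3, arr[mid]=11 -> 11 < 15, search right half
lo=4, hi=7, mid=5, arr[mid]=18 -> 18 > 15, search left half
lo=4, hi=4, mid=4, arr[mid]=13 -> 13 < 15, search right half
lo=5 > hi=4, target 15 not found

Binary search determines that 15 is not in the array after 3 comparisons. The search space was exhausted without finding the target.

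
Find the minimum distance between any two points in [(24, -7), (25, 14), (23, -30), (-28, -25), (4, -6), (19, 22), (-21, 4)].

Computing all pairwise distances among 7 points:

d((24, -7), (25, 14)) = 21.0238
d((24, -7), (23, -30)) = 23.0217
d((24, -7), (-28, -25)) = 55.0273
d((24, -7), (4, -6)) = 20.025
d((24, -7), (19, 22)) = 29.4279
d((24, -7), (-21, 4)) = 46.3249
d((25, 14), (23, -30)) = 44.0454
d((25, 14), (-28, -25)) = 65.8027
d((25, 14), (4, -6)) = 29.0
d((25, 14), (19, 22)) = 10.0 <-- minimum
d((25, 14), (-21, 4)) = 47.0744
d((23, -30), (-28, -25)) = 51.2445
d((23, -30), (4, -6)) = 30.6105
d((23, -30), (19, 22)) = 52.1536
d((23, -30), (-21, 4)) = 55.6058
d((-28, -25), (4, -6)) = 37.2156
d((-28, -25), (19, 22)) = 66.468
d((-28, -25), (-21, 4)) = 29.8329
d((4, -6), (19, 22)) = 31.7648
d((4, -6), (-21, 4)) = 26.9258
d((19, 22), (-21, 4)) = 43.8634

Closest pair: (25, 14) and (19, 22) with distance 10.0

The closest pair is (25, 14) and (19, 22) with Euclidean distance 10.0. For 7 points, brute-force pairwise comparison is shown above. For large n, the divide-and-conquer algorithm (sort by x, recurse on halves, check the dividing strip) achieves O(n log n).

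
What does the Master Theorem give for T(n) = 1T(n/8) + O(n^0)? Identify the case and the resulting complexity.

Master Theorem for T(n) = 1T(n/8) + O(n^0):

a = 1, b = 8, c = 0
log_b(a) = log_8(1) = 0.0000

Case 2: c = 0 = log_8(1) = 0.0000
T(n) = O(n^0 log n) = O(log n)

For T(n) = 1T(n/8) + O(n^0): log_8(1) = 0.0000. This is Case 2 of the Master Theorem (c = log_b(a), equal work at all levels), giving O(log n).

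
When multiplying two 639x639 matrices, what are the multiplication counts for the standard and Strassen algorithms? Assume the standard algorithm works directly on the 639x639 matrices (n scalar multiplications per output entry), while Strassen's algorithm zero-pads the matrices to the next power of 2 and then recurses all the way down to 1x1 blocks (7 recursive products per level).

Matrix multiplication for 639x639 matrices:

Strassen's algorithm requires power-of-2 dimensions. Pad 639x639 to 1024x1024 (next power of 2).

Standard algorithm: 639^3 = 260917119 multiplications
Strassen's algorithm: 7^(log2(1024)) = 7^10 = 282475249 multiplications
Difference: 260917119 - 282475249 = -21558130 (Strassen uses MORE here due to padding overhead — for small or just-over-power-of-2 n, padding can outweigh the per-level savings)

Standard: 260917119 multiplications (639^3). Strassen: 282475249 multiplications (7^10, after padding to 1024x1024). Strassen reduces 8 recursive multiplications to 7 at each level.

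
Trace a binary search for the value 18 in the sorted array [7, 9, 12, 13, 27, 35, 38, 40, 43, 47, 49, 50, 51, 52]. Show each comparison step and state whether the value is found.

Binary search for 18 in [7, 9, 12, 13, 27, 35, 38, 40, 43, 47, 49, 50, 51, 52]:

lo=0, hi=13, mid=6, arr[mid]=38 -> 38 > 18, search left half
lo=0, hi=5, mid=2, arr[mid]=12 -> 12 < 18, search right half
lo=3, hi=5, mid=4, arr[mid]=27 -> 27 > 18, search left half
lo=3, hi=3, mid=3, arr[mid]=13 -> 13 < 18, search right half
lo=4 > hi=3, target 18 not found

Binary search determines that 18 is not in the array after 4 comparisons. The search space was exhausted without finding the target.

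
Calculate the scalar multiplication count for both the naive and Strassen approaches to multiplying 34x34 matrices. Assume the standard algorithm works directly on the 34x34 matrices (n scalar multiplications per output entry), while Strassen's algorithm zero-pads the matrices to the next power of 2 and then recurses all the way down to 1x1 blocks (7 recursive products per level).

Matrix multiplication for 34x34 matrices:

Strassen's algorithm requires power-of-2 dimensions. Pad 34x34 to 64x64 (next power of 2).

Standard algorithm: 34^3 = 39304 multiplications
Strassen's algorithm: 7^(log2(64)) = 7^6 = 117649 multiplications
Difference: 39304 - 117649 = -78345 (Strassen uses MORE here due to padding overhead — for small or just-over-power-of-2 n, padding can outweigh the per-level savings)

Standard: 39304 multiplications (34^3). Strassen: 117649 multiplications (7^6, after padding to 64x64). Strassen reduces 8 recursive multiplications to 7 at each level.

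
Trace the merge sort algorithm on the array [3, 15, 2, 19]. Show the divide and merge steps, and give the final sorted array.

Merge sort trace:

Split: [3, 15, 2, 19] -> [3, 15] and [2, 19]
  Split: [3, 15] -> [3] and [15]
  Merge: [3] + [15] -> [3, 15]
  Split: [2, 19] -> [2] and [19]
  Merge: [2] + [19] -> [2, 19]
Merge: [3, 15] + [2, 19] -> [2, 3, 15, 19]

Final sorted array: [2, 3, 15, 19]

The merge sort proceeds by recursively splitting the array and merging sorted halves.
After all merges, the sorted array is [2, 3, 15, 19].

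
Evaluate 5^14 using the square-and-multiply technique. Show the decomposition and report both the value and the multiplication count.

Computing 5^14 by squaring (build up from 5^1; each line after the first costs one multiplication):

5^1 = 5
5^2 = (5^1)^2 = 5^2 = 25
5^3 = 5 * 5^2 = 5 * 25 = 125
5^6 = (5^3)^2 = 125^2 = 15625
5^7 = 5 * 5^6 = 5 * 15625 = 78125
5^14 = (5^7)^2 = 78125^2 = 6103515625

Result: 6103515625
Multiplications needed: 5 (5 lines after 5^1)

5^14 = 6103515625. Using exponentiation by squaring, this requires 5 multiplications. The key idea: if the exponent is even, square the half-power; if odd, multiply by the base once.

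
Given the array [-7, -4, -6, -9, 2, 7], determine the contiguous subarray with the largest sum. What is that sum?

Using Kadane's algorithm on [-7, -4, -6, -9, 2, 7]:

Scanning through the array:
Position 1 (value -4): max_ending_here = -4, max_so_far = -4
Position 2 (value -6): max_ending_here = -6, max_so_far = -4
Position 3 (value -9): max_ending_here = -9, max_so_far = -4
Position 4 (value 2): max_ending_here = 2, max_so_far = 2
Position 5 (value 7): max_ending_here = 9, max_so_far = 9

Maximum subarray: [2, 7]
Maximum sum: 9

The maximum subarray is [2, 7] with sum 9. This subarray runs from index 4 to index 5.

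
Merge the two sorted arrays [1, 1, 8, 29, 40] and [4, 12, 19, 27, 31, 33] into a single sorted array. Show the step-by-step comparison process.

Merging process:

Compare 1 vs 4: take 1 from left. Merged: [1]
Compare 1 vs 4: take 1 from left. Merged: [1, 1]
Compare 8 vs 4: take 4 from right. Merged: [1, 1, 4]
Compare 8 vs 12: take 8 from left. Merged: [1, 1, 4, 8]
Compare 29 vs 12: take 12 from right. Merged: [1, 1, 4, 8, 12]
Compare 29 vs 19: take 19 from right. Merged: [1, 1, 4, 8, 12, 19]
Compare 29 vs 27: take 27 from right. Merged: [1, 1, 4, 8, 12, 19, 27]
Compare 29 vs 31: take 29 from left. Merged: [1, 1, 4, 8, 12, 19, 27, 29]
Compare 40 vs 31: take 31 from right. Merged: [1, 1, 4, 8, 12, 19, 27, 29, 31]
Compare 40 vs 33: take 33 from right. Merged: [1, 1, 4, 8, 12, 19, 27, 29, 31, 33]
Append remaining from left: [40]. Merged: [1, 1, 4, 8, 12, 19, 27, 29, 31, 33, 40]

Final merged array: [1, 1, 4, 8, 12, 19, 27, 29, 31, 33, 40]
Total comparisons: 10

The merged array is [1, 1, 4, 8, 12, 19, 27, 29, 31, 33, 40], requiring 10 comparisons. The merge step runs in O(n) time where n is the total number of elements.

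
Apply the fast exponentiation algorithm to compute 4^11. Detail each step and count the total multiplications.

Computing 4^11 by squaring (build up from 4^1; each line after the first costs one multiplication):

4^1 = 4
4^2 = (4^1)^2 = 4^2 = 16
4^4 = (4^2)^2 = 16^2 = 256
4^5 = 4 * 4^4 = 4 * 256 = 1024
4^10 = (4^5)^2 = 1024^2 = 1048576
4^11 = 4 * 4^10 = 4 * 1048576 = 4194304

Result: 4194304
Multiplications needed: 5 (5 lines after 4^1)

4^11 = 4194304. Using exponentiation by squaring, this requires 5 multiplications. The key idea: if the exponent is even, square the half-power; if odd, multiply by the base once.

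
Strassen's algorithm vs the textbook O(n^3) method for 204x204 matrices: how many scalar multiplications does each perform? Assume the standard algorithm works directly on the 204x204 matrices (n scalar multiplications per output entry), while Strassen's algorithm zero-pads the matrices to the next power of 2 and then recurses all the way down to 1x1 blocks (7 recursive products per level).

Matrix multiplication for 204x204 matrices:

Strassen's algorithm requires power-of-2 dimensions. Pad 204x204 to 256x256 (next power of 2).

Standard algorithm: 204^3 = 8489664 multiplications
Strassen's algorithm: 7^(log2(256)) = 7^8 = 5764801 multiplications
Savings: 8489664 - 5764801 = 2724863 multiplications

Standard: 8489664 multiplications (204^3). Strassen: 5764801 multiplications (7^8, after padding to 256x256). Strassen reduces 8 recursive multiplications to 7 at each level.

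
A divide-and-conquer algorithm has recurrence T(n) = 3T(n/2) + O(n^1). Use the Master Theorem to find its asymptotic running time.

Master Theorem for T(n) = 3T(n/2) + O(n^1):

a = 3, b = 2, c = 1
log_b(a) = log_2(3) = 1.5850

Case 1: c = 1 < log_2(3) = 1.5850
T(n) = O(n^(log_2 3))

For T(n) = 3T(n/2) + O(n^1): log_2(3) = 1.5850. This is Case 1 of the Master Theorem (c < log_b(a), work dominated by leaves), giving O(n^(log_2 3)).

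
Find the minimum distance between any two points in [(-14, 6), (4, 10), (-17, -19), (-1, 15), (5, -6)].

Computing all pairwise distances among 5 points:

d((-14, 6), (4, 10)) = 18.4391
d((-14, 6), (-17, -19)) = 25.1794
d((-14, 6), (-1, 15)) = 15.8114
d((-14, 6), (5, -6)) = 22.4722
d((4, 10), (-17, -19)) = 35.805
d((4, 10), (-1, 15)) = 7.0711 <-- minimum
d((4, 10), (5, -6)) = 16.0312
d((-17, -19), (-1, 15)) = 37.5766
d((-17, -19), (5, -6)) = 25.5539
d((-1, 15), (5, -6)) = 21.8403

Closest pair: (4, 10) and (-1, 15) with distance 7.0711

The closest pair is (4, 10) and (-1, 15) with Euclidean distance 7.0711. For 5 points, brute-force pairwise comparison is shown above. For large n, the divide-and-conquer algorithm (sort by x, recurse on halves, check the dividing strip) achieves O(n log n).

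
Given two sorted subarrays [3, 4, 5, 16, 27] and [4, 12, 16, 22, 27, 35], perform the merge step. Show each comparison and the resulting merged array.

Merging process:

Compare 3 vs 4: take 3 from left. Merged: [3]
Compare 4 vs 4: take 4 from left. Merged: [3, 4]
Compare 5 vs 4: take 4 from right. Merged: [3, 4, 4]
Compare 5 vs 12: take 5 from left. Merged: [3, 4, 4, 5]
Compare 16 vs 12: take 12 from right. Merged: [3, 4, 4, 5, 12]
Compare 16 vs 16: take 16 from left. Merged: [3, 4, 4, 5, 12, 16]
Compare 27 vs 16: take 16 from right. Merged: [3, 4, 4, 5, 12, 16, 16]
Compare 27 vs 22: take 22 from right. Merged: [3, 4, 4, 5, 12, 16, 16, 22]
Compare 27 vs 27: take 27 from left. Merged: [3, 4, 4, 5, 12, 16, 16, 22, 27]
Append remaining from right: [27, 35]. Merged: [3, 4, 4, 5, 12, 16, 16, 22, 27, 27, 35]

Final merged array: [3, 4, 4, 5, 12, 16, 16, 22, 27, 27, 35]
Total comparisons: 9

The merged array is [3, 4, 4, 5, 12, 16, 16, 22, 27, 27, 35], requiring 9 comparisons. The merge step runs in O(n) time where n is the total number of elements.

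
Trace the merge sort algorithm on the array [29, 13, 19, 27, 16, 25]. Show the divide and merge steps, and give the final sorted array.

Merge sort trace:

Split: [29, 13, 19, 27, 16, 25] -> [29, 13, 19] and [27, 16, 25]
  Split: [29, 13, 19] -> [29] and [13, 19]
    Split: [13, 19] -> [13] and [19]
    Merge: [13] + [19] -> [13, 19]
  Merge: [29] + [13, 19] -> [13, 19, 29]
  Split: [27, 16, 25] -> [27] and [16, 25]
    Split: [16, 25] -> [16] and [25]
    Merge: [16] + [25] -> [16, 25]
  Merge: [27] + [16, 25] -> [16, 25, 27]
Merge: [13, 19, 29] + [16, 25, 27] -> [13, 16, 19, 25, 27, 29]

Final sorted array: [13, 16, 19, 25, 27, 29]

The merge sort proceeds by recursively splitting the array and merging sorted halves.
After all merges, the sorted array is [13, 16, 19, 25, 27, 29].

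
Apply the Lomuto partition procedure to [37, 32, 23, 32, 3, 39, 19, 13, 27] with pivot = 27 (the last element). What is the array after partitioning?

Lomuto partition with pivot = 27:

Initial array: [37, 32, 23, 32, 3, 39, 19, 13, 27]

arr[0]=37 > 27: no swap
arr[1]=32 > 27: no swap
arr[2]=23 <= 27: swap with position 0, array becomes [23, 32, 37, 32, 3, 39, 19, 13, 27]
arr[3]=32 > 27: no swap
arr[4]=3 <= 27: swap with position 1, array becomes [23, 3, 37, 32, 32, 39, 19, 13, 27]
arr[5]=39 > 27: no swap
arr[6]=19 <= 27: swap with position 2, array becomes [23, 3, 19, 32, 32, 39, 37, 13, 27]
arr[7]=13 <= 27: swap with position 3, array becomes [23, 3, 19, 13, 32, 39, 37, 32, 27]

Place pivot at position 4: [23, 3, 19, 13, 27, 39, 37, 32, 32]
Pivot position: 4

After partitioning with pivot 27, the array becomes [23, 3, 19, 13, 27, 39, 37, 32, 32]. The pivot is placed at index 4. All elements to the left of the pivot are <= 27, and all elements to the right are > 27.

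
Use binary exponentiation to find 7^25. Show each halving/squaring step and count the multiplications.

Computing 7^25 by squaring (build up from 7^1; each line after the first costs one multiplication):

7^1 = 7
7^2 = (7^1)^2 = 7^2 = 49
7^3 = 7 * 7^2 = 7 * 49 = 343
7^6 = (7^3)^2 = 343^2 = 117649
7^12 = (7^6)^2 = 117649^2 = 13841287201
7^24 = (7^12)^2 = 13841287201^2 = 191581231380566414401
7^25 = 7 * 7^24 = 7 * 191581231380566414401 = 1341068619663964900807

Result: 1341068619663964900807
Multiplications needed: 6 (6 lines after 7^1)

7^25 = 1341068619663964900807. Using exponentiation by squaring, this requires 6 multiplications. The key idea: if the exponent is even, square the half-power; if odd, multiply by the base once.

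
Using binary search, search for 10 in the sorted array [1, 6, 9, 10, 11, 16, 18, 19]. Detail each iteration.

Binary search for 10 in [1, 6, 9, 10, 11, 16, 18, 19]:

lo=0, hi=7, mid=3, arr[mid]=10 -> Found target at index 3!

Binary search finds 10 at index 3 after 1 comparisons. The search repeatedly halves the search space by comparing with the middle element.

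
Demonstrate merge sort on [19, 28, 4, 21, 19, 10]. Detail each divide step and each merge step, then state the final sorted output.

Merge sort trace:

Split: [19, 28, 4, 21, 19, 10] -> [19, 28, 4] and [21, 19, 10]
  Split: [19, 28, 4] -> [19] and [28, 4]
    Split: [28, 4] -> [28] and [4]
    Merge: [28] + [4] -> [4, 28]
  Merge: [19] + [4, 28] -> [4, 19, 28]
  Split: [21, 19, 10] -> [21] and [19, 10]
    Split: [19, 10] -> [19] and [10]
    Merge: [19] + [10] -> [10, 19]
  Merge: [21] + [10, 19] -> [10, 19, 21]
Merge: [4, 19, 28] + [10, 19, 21] -> [4, 10, 19, 19, 21, 28]

Final sorted array: [4, 10, 19, 19, 21, 28]

The merge sort proceeds by recursively splitting the array and merging sorted halves.
After all merges, the sorted array is [4, 10, 19, 19, 21, 28].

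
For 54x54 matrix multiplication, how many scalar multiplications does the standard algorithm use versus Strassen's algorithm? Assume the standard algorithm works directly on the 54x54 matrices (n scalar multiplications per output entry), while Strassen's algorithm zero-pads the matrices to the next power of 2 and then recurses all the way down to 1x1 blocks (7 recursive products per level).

Matrix multiplication for 54x54 matrices:

Strassen's algorithm requires power-of-2 dimensions. Pad 54x54 to 64x64 (next power of 2).

Standard algorithm: 54^3 = 157464 multiplications
Strassen's algorithm: 7^(log2(64)) = 7^6 = 117649 multiplications
Savings: 157464 - 117649 = 39815 multiplications

Standard: 157464 multiplications (54^3). Strassen: 117649 multiplications (7^6, after padding to 64x64). Strassen reduces 8 recursive multiplications to 7 at each level.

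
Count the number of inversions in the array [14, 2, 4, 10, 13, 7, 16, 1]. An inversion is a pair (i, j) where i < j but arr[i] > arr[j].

Finding inversions in [14, 2, 4, 10, 13, 7, 16, 1]:

(0, 1): arr[0]=14 > arr[1]=2
(0, 2): arr[0]=14 > arr[2]=4
(0, 3): arr[0]=14 > arr[3]=10
(0, 4): arr[0]=14 > arr[4]=13
(0, 5): arr[0]=14 > arr[5]=7
(0, 7): arr[0]=14 > arr[7]=1
(1, 7): arr[1]=2 > arr[7]=1
(2, 7): arr[2]=4 > arr[7]=1
(3, 5): arr[3]=10 > arr[5]=7
(3, 7): arr[3]=10 > arr[7]=1
(4, 5): arr[4]=13 > arr[5]=7
(4, 7): arr[4]=13 > arr[7]=1
(5, 7): arr[5]=7 > arr[7]=1
(6, 7): arr[6]=16 > arr[7]=1

Total inversions: 14

The array has 14 inversion(s): (0,1), (0,2), (0,3), (0,4), (0,5), (0,7), (1,7), (2,7), (3,5), (3,7), (4,5), (4,7), (5,7), (6,7). Each pair (i,j) satisfies i < j and arr[i] > arr[j].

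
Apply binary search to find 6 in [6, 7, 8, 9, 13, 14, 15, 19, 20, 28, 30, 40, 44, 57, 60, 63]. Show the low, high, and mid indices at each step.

Binary search for 6 in [6, 7, 8, 9, 13, 14, 15, 19, 20, 28, 30, 40, 44, 57, 60, 63]:

lo=0, hi=15, mid=7, arr[mid]=19 -> 19 > 6, search left half
lo=0, hi=6, mid=3, arr[mid]=9 -> 9 > 6, search left half
lo=0, hi=2, mid=1, arr[mid]=7 -> 7 > 6, search left half
lo=0, hi=0, mid=0, arr[mid]=6 -> Found target at index 0!

Binary search finds 6 at index 0 after 4 comparisons. The search repeatedly halves the search space by comparing with the middle element.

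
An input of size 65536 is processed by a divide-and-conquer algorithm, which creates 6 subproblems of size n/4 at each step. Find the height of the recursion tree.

For divide and conquer with division factor 4:

Problem sizes at each level:
Level 0: 65536
Level 1: 16384
Level 2: 4096
Level 3: 1024
Level 4: 256
Level 5: 64
Level 6: 16
Level 7: 4
Level 8: 1

The root is level 0 and the size-1 base case is level 8 (the tree spans levels 0 through 8, i.e. 9 levels counting the root), so the depth is the number of divisions: log_4(65536) = 8

The recursion tree depth is log_4(65536) = 8. At each level, the problem size is divided by 4, so it takes 8 divisions to reduce to a base case of size 1. The algorithm makes 6 recursive calls at each level.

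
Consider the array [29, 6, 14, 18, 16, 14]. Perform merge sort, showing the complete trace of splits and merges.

Merge sort trace:

Split: [29, 6, 14, 18, 16, 14] -> [29, 6, 14] and [18, 16, 14]
  Split: [29, 6, 14] -> [29] and [6, 14]
    Split: [6, 14] -> [6] and [14]
    Merge: [6] + [14] -> [6, 14]
  Merge: [29] + [6, 14] -> [6, 14, 29]
  Split: [18, 16, 14] -> [18] and [16, 14]
    Split: [16, 14] -> [16] and [14]
    Merge: [16] + [14] -> [14, 16]
  Merge: [18] + [14, 16] -> [14, 16, 18]
Merge: [6, 14, 29] + [14, 16, 18] -> [6, 14, 14, 16, 18, 29]

Final sorted array: [6, 14, 14, 16, 18, 29]

The merge sort proceeds by recursively splitting the array and merging sorted halves.
After all merges, the sorted array is [6, 14, 14, 16, 18, 29].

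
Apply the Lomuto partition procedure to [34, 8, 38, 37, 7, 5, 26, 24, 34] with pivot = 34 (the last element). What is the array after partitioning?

Lomuto partition with pivot = 34:

Initial array: [34, 8, 38, 37, 7, 5, 26, 24, 34]

arr[0]=34 <= 34: swap with position 0, array becomes [34, 8, 38, 37, 7, 5, 26, 24, 34]
arr[1]=8 <= 34: swap with position 1, array becomes [34, 8, 38, 37, 7, 5, 26, 24, 34]
arr[2]=38 > 34: no swap
arr[3]=37 > 34: no swap
arr[4]=7 <= 34: swap with position 2, array becomes [34, 8, 7, 37, 38, 5, 26, 24, 34]
arr[5]=5 <= 34: swap with position 3, array becomes [34, 8, 7, 5, 38, 37, 26, 24, 34]
arr[6]=26 <= 34: swap with position 4, array becomes [34, 8, 7, 5, 26, 37, 38, 24, 34]
arr[7]=24 <= 34: swap with position 5, array becomes [34, 8, 7, 5, 26, 24, 38, 37, 34]

Place pivot at position 6: [34, 8, 7, 5, 26, 24, 34, 37, 38]
Pivot position: 6

After partitioning with pivot 34, the array becomes [34, 8, 7, 5, 26, 24, 34, 37, 38]. The pivot is placed at index 6. All elements to the left of the pivot are <= 34, and all elements to the right are > 34.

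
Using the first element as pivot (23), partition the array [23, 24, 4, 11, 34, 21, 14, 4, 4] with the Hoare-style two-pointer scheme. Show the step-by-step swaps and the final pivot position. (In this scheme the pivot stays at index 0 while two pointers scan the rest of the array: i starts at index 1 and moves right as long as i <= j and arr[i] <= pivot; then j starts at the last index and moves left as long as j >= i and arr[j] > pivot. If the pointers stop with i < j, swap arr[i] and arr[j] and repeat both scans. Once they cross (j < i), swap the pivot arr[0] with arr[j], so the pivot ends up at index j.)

Hoare-style two-pointer partition with pivot = 23:

Initial array: [23, 24, 4, 11, 34, 21, 14, 4, 4]

Pointers start at i = 1, j = 8.
i stops at index 1 (arr[1]=24 > 23), j stops at index 8 (arr[8]=4 <= 23): swap arr[1] and arr[8], array becomes [23, 4, 4, 11, 34, 21, 14, 4, 24]
i stops at index 4 (arr[4]=34 > 23), j stops at index 7 (arr[7]=4 <= 23): swap arr[4] and arr[7], array becomes [23, 4, 4, 11, 4, 21, 14, 34, 24]
i ends at 7, j ends at 6: the pointers have crossed (j < i), so scanning stops.

Swap pivot arr[0] with arr[6] to place pivot at position 6: [14, 4, 4, 11, 4, 21, 23, 34, 24]
Pivot position: 6

After partitioning with pivot 23, the array becomes [14, 4, 4, 11, 4, 21, 23, 34, 24]. The pivot is placed at index 6. All elements to the left of the pivot are <= 23, and all elements to the right are > 23.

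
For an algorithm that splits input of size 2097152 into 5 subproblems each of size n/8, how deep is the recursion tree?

For divide and conquer with division factor 8:

Problem sizes at each level:
Level 0: 2097152
Level 1: 262144
Level 2: 32768
Level 3: 4096
Level 4: 512
Level 5: 64
Level 6: 8
Level 7: 1

The root is level 0 and the size-1 base case is level 7 (the tree spans levels 0 through 7, i.e. 8 levels counting the root), so the depth is the number of divisions: log_8(2097152) = 7

The recursion tree depth is log_8(2097152) = 7. At each level, the problem size is divided by 8, so it takes 7 divisions to reduce to a base case of size 1. The algorithm makes 5 recursive calls at each level.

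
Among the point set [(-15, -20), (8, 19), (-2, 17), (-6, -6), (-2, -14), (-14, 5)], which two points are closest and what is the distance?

Computing all pairwise distances among 6 points:

d((-15, -20), (8, 19)) = 45.2769
d((-15, -20), (-2, 17)) = 39.2173
d((-15, -20), (-6, -6)) = 16.6433
d((-15, -20), (-2, -14)) = 14.3178
d((-15, -20), (-14, 5)) = 25.02
d((8, 19), (-2, 17)) = 10.198
d((8, 19), (-6, -6)) = 28.6531
d((8, 19), (-2, -14)) = 34.4819
d((8, 19), (-14, 5)) = 26.0768
d((-2, 17), (-6, -6)) = 23.3452
d((-2, 17), (-2, -14)) = 31.0
d((-2, 17), (-14, 5)) = 16.9706
d((-6, -6), (-2, -14)) = 8.9443 <-- minimum
d((-6, -6), (-14, 5)) = 13.6015
d((-2, -14), (-14, 5)) = 22.4722

Closest pair: (-6, -6) and (-2, -14) with distance 8.9443

The closest pair is (-6, -6) and (-2, -14) with Euclidean distance 8.9443. For 6 points, brute-force pairwise comparison is shown above. For large n, the divide-and-conquer algorithm (sort by x, recurse on halves, check the dividing strip) achieves O(n log n).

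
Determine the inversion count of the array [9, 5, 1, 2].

Finding inversions in [9, 5, 1, 2]:

(0, 1): arr[0]=9 > arr[1]=5
(0, 2): arr[0]=9 > arr[2]=1
(0, 3): arr[0]=9 > arr[3]=2
(1, 2): arr[1]=5 > arr[2]=1
(1, 3): arr[1]=5 > arr[3]=2

Total inversions: 5

The array has 5 inversion(s): (0,1), (0,2), (0,3), (1,2), (1,3). Each pair (i,j) satisfies i < j and arr[i] > arr[j].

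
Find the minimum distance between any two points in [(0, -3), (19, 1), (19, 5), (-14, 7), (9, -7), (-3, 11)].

Computing all pairwise distances among 6 points:

d((0, -3), (19, 1)) = 19.4165
d((0, -3), (19, 5)) = 20.6155
d((0, -3), (-14, 7)) = 17.2047
d((0, -3), (9, -7)) = 9.8489
d((0, -3), (-3, 11)) = 14.3178
d((19, 1), (19, 5)) = 4.0 <-- minimum
d((19, 1), (-14, 7)) = 33.541
d((19, 1), (9, -7)) = 12.8062
d((19, 1), (-3, 11)) = 24.1661
d((19, 5), (-14, 7)) = 33.0606
d((19, 5), (9, -7)) = 15.6205
d((19, 5), (-3, 11)) = 22.8035
d((-14, 7), (9, -7)) = 26.9258
d((-14, 7), (-3, 11)) = 11.7047
d((9, -7), (-3, 11)) = 21.6333

Closest pair: (19, 1) and (19, 5) with distance 4.0

The closest pair is (19, 1) and (19, 5) with Euclidean distance 4.0. For 6 points, brute-force pairwise comparison is shown above. For large n, the divide-and-conquer algorithm (sort by x, recurse on halves, check the dividing strip) achieves O(n log n).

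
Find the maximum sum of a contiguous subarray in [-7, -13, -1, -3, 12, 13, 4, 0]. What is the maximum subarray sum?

Using Kadane's algorithm on [-7, -13, -1, -3, 12, 13, 4, 0]:

Scanning through the array:
Position 1 (value -13): max_ending_here = -13, max_so_far = -7
Position 2 (value -1): max_ending_here = -1, max_so_far = -1
Position 3 (value -3): max_ending_here = -3, max_so_far = -1
Position 4 (value 12): max_ending_here = 12, max_so_far = 12
Position 5 (value 13): max_ending_here = 25, max_so_far = 25
Position 6 (value 4): max_ending_here = 29, max_so_far = 29
Position 7 (value 0): max_ending_here = 29, max_so_far = 29

Maximum subarray: [12, 13, 4]
Maximum sum: 29

The maximum subarray is [12, 13, 4] with sum 29. This subarray runs from index 4 to index 6.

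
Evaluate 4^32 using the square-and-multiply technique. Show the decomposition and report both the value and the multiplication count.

Computing 4^32 by squaring (build up from 4^1; each line after the first costs one multiplication):

4^1 = 4
4^2 = (4^1)^2 = 4^2 = 16
4^4 = (4^2)^2 = 16^2 = 256
4^8 = (4^4)^2 = 256^2 = 65536
4^16 = (4^8)^2 = 65536^2 = 4294967296
4^32 = (4^16)^2 = 4294967296^2 = 18446744073709551616

Result: 18446744073709551616
Multiplications needed: 5 (5 lines after 4^1)

4^32 = 18446744073709551616. Using exponentiation by squaring, this requires 5 multiplications. The key idea: if the exponent is even, square the half-power; if odd, multiply by the base once.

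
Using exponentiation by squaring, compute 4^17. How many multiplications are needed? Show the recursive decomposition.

Computing 4^17 by squaring (build up from 4^1; each line after the first costs one multiplication):

4^1 = 4
4^2 = (4^1)^2 = 4^2 = 16
4^4 = (4^2)^2 = 16^2 = 256
4^8 = (4^4)^2 = 256^2 = 65536
4^16 = (4^8)^2 = 65536^2 = 4294967296
4^17 = 4 * 4^16 = 4 * 4294967296 = 17179869184

Result: 17179869184
Multiplications needed: 5 (5 lines after 4^1)

4^17 = 17179869184. Using exponentiation by squaring, this requires 5 multiplications. The key idea: if the exponent is even, square the half-power; if odd, multiply by the base once.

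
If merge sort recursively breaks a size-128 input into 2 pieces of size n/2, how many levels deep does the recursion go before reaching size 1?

For divide and conquer with division factor 2:

Problem sizes at each level:
Level 0: 128
Level 1: 64
Level 2: 32
Level 3: 16
Level 4: 8
Level 5: 4
Level 6: 2
Level 7: 1

The root is level 0 and the size-1 base case is level 7 (the tree spans levels 0 through 7, i.e. 8 levels counting the root), so the depth is the number of divisions: log_2(128) = 7

The recursion tree depth is log_2(128) = 7. At each level, the problem size is divided by 2, so it takes 7 divisions to reduce to a base case of size 1. The algorithm makes 2 recursive calls at each level.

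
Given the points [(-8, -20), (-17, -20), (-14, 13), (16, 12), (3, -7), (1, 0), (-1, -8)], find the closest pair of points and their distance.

Computing all pairwise distances among 7 points:

d((-8, -20), (-17, -20)) = 9.0
d((-8, -20), (-14, 13)) = 33.541
d((-8, -20), (16, 12)) = 40.0
d((-8, -20), (3, -7)) = 17.0294
d((-8, -20), (1, 0)) = 21.9317
d((-8, -20), (-1, -8)) = 13.8924
d((-17, -20), (-14, 13)) = 33.1361
d((-17, -20), (16, 12)) = 45.9674
d((-17, -20), (3, -7)) = 23.8537
d((-17, -20), (1, 0)) = 26.9072
d((-17, -20), (-1, -8)) = 20.0
d((-14, 13), (16, 12)) = 30.0167
d((-14, 13), (3, -7)) = 26.2488
d((-14, 13), (1, 0)) = 19.8494
d((-14, 13), (-1, -8)) = 24.6982
d((16, 12), (3, -7)) = 23.0217
d((16, 12), (1, 0)) = 19.2094
d((16, 12), (-1, -8)) = 26.2488
d((3, -7), (1, 0)) = 7.2801
d((3, -7), (-1, -8)) = 4.1231 <-- minimum
d((1, 0), (-1, -8)) = 8.2462

Closest pair: (3, -7) and (-1, -8) with distance 4.1231

The closest pair is (3, -7) and (-1, -8) with Euclidean distance 4.1231. For 7 points, brute-force pairwise comparison is shown above. For large n, the divide-and-conquer algorithm (sort by x, recurse on halves, check the dividing strip) achieves O(n log n).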